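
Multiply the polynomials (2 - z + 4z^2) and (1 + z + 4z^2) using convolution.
Ascending coefficients: a = [2, -1, 4], b = [1, 1, 4]. c[0] = 2×1 = 2; c[1] = 2×1 + -1×1 = 1; c[2] = 2×4 + -1×1 + 4×1 = 11; c[3] = -1×4 + 4×1 = 0; c[4] = 4×4 = 16. Result coefficients: [2, 1, 11, 0, 16] → 2 + z + 11z^2 + 16z^4

2 + z + 11z^2 + 16z^4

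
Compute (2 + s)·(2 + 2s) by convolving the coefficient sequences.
Ascending coefficients: a = [2, 1], b = [2, 2]. c[0] = 2×2 = 4; c[1] = 2×2 + 1×2 = 6; c[2] = 1×2 = 2. Result coefficients: [4, 6, 2] → 4 + 6s + 2s^2

4 + 6s + 2s^2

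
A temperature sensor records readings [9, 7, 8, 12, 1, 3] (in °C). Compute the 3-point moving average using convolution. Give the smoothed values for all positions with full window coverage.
3-point moving average kernel = [1, 1, 1]. Apply in 'valid' mode (full window coverage): avg[0] = (9 + 7 + 8) / 3 = 8.0; avg[1] = (7 + 8 + 12) / 3 = 9.0; avg[2] = (8 + 12 + 1) / 3 = 7.0; avg[3] = (12 + 1 + 3) / 3 = 5.33. Smoothed values: [8.0, 9.0, 7.0, 5.33]

[8.0, 9.0, 7.0, 5.33]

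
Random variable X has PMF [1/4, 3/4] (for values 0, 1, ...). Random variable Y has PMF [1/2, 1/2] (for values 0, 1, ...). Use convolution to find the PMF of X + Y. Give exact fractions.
P(X+Y=k) = Σ_i P(X=i)·P(Y=k-i) — a convolution of [1/4, 3/4] and [1/2, 1/2]. P(X+Y=0) = (1/4)×(1/2) = 1/8; P(X+Y=1) = (1/4)×(1/2) + (3/4)×(1/2) = 1/8 + 3/8 = 1/2; P(X+Y=2) = (3/4)×(1/2) = 3/8. PMF: [1/8, 1/2, 3/8] (sums to 1 ✓)

[1/8, 1/2, 3/8]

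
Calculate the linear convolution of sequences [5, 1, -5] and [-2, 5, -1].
y[0] = 5×-2 = -10; y[1] = 5×5 + 1×-2 = 23; y[2] = 5×-1 + 1×5 + -5×-2 = 10; y[3] = 1×-1 + -5×5 = -26; y[4] = -5×-1 = 5

[-10, 23, 10, -26, 5]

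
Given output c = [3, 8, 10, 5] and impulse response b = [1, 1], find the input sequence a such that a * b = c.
Deconvolve c=[3, 8, 10, 5] by b=[1, 1]. Since b[0]=1, solve forward: a[0] = c[0] / 1 = 3; a[1] = (c[1] - 3×1) / 1 = 5; a[2] = (c[2] - 5×1) / 1 = 5. So a = [3, 5, 5]. Check by forward convolution: c[0] = 3×1 = 3; c[1] = 3×1 + 5×1 = 8; c[2] = 5×1 + 5×1 = 10; c[3] = 5×1 = 5

[3, 5, 5]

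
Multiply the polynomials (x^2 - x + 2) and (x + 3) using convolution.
Ascending coefficients: a = [2, -1, 1], b = [3, 1]. c[0] = 2×3 = 6; c[1] = 2×1 + -1×3 = -1; c[2] = -1×1 + 1×3 = 2; c[3] = 1×1 = 1. Result coefficients: [6, -1, 2, 1] → x^3 + 2x^2 - x + 6

x^3 + 2x^2 - x + 6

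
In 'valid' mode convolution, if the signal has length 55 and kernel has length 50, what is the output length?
'Valid' mode counts only positions where the kernel fully overlaps the signal: m - n + 1 = 55 - 50 + 1 = 6

6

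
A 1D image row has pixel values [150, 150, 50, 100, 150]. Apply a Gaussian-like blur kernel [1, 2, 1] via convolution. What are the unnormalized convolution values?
Convolve image row [150, 150, 50, 100, 150] with kernel [1, 2, 1]: y[0] = 150×1 = 150; y[1] = 150×2 + 150×1 = 450; y[2] = 150×1 + 150×2 + 50×1 = 500; y[3] = 150×1 + 50×2 + 100×1 = 350; y[4] = 50×1 + 100×2 + 150×1 = 400; y[5] = 100×1 + 150×2 = 400; y[6] = 150×1 = 150 → [150, 450, 500, 350, 400, 400, 150]. Normalization factor = sum(kernel) = 4.

[150, 450, 500, 350, 400, 400, 150]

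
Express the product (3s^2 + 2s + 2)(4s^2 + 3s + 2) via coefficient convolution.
Ascending coefficients: a = [2, 2, 3], b = [2, 3, 4]. c[0] = 2×2 = 4; c[1] = 2×3 + 2×2 = 10; c[2] = 2×4 + 2×3 + 3×2 = 20; c[3] = 2×4 + 3×3 = 17; c[4] = 3×4 = 12. Result coefficients: [4, 10, 20, 17, 12] → 12s^4 + 17s^3 + 20s^2 + 10s + 4

12s^4 + 17s^3 + 20s^2 + 10s + 4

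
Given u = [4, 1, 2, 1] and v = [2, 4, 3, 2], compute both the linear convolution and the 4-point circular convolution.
Linear: y_lin[0] = 4×2 = 8; y_lin[1] = 4×4 + 1×2 = 18; y_lin[2] = 4×3 + 1×4 + 2×2 = 20; y_lin[3] = 4×2 + 1×3 + 2×4 + 1×2 = 21; y_lin[4] = 1×2 + 2×3 + 1×4 = 12; y_lin[5] = 2×2 + 1×3 = 7; y_lin[6] = 1×2 = 2 → [8, 18, 20, 21, 12, 7, 2]. Circular (length 4): y[0] = 4×2 + 1×2 + 2×3 + 1×4 = 20; y[1] = 4×4 + 1×2 + 2×2 + 1×3 = 25; y[2] = 4×3 + 1×4 + 2×2 + 1×2 = 22; y[3] = 4×2 + 1×3 + 2×4 + 1×2 = 21 → [20, 25, 22, 21]

Linear: [8, 18, 20, 21, 12, 7, 2], Circular: [20, 25, 22, 21]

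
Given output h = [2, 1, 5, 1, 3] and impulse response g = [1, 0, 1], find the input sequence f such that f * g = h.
Deconvolve h=[2, 1, 5, 1, 3] by g=[1, 0, 1]. Since g[0]=1, solve forward: f[0] = h[0] / 1 = 2; f[1] = (h[1] - 2×0) / 1 = 1; f[2] = (h[2] - 1×0 - 2×1) / 1 = 3. So f = [2, 1, 3]. Check by forward convolution: h[0] = 2×1 = 2; h[1] = 2×0 + 1×1 = 1; h[2] = 2×1 + 1×0 + 3×1 = 5; h[3] = 1×1 + 3×0 = 1; h[4] = 3×1 = 3

[2, 1, 3]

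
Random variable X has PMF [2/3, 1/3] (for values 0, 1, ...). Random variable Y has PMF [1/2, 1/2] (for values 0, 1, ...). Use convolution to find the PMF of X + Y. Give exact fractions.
P(X+Y=k) = Σ_i P(X=i)·P(Y=k-i) — a convolution of [2/3, 1/3] and [1/2, 1/2]. P(X+Y=0) = (2/3)×(1/2) = 1/3; P(X+Y=1) = (2/3)×(1/2) + (1/3)×(1/2) = 1/3 + 1/6 = 1/2; P(X+Y=2) = (1/3)×(1/2) = 1/6. PMF: [1/3, 1/2, 1/6] (sums to 1 ✓)

[1/3, 1/2, 1/6]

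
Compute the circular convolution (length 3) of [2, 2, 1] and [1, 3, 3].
Use y[k] = Σ_j a[j]·b[(k-j) mod 3]. y[0] = 2×1 + 2×3 + 1×3 = 11; y[1] = 2×3 + 2×1 + 1×3 = 11; y[2] = 2×3 + 2×3 + 1×1 = 13. Result: [11, 11, 13]

[11, 11, 13]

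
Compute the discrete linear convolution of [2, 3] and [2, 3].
y[0] = 2×2 = 4; y[1] = 2×3 + 3×2 = 12; y[2] = 3×3 = 9

[4, 12, 9]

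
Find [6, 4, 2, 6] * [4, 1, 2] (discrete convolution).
y[0] = 6×4 = 24; y[1] = 6×1 + 4×4 = 22; y[2] = 6×2 + 4×1 + 2×4 = 24; y[3] = 4×2 + 2×1 + 6×4 = 34; y[4] = 2×2 + 6×1 = 10; y[5] = 6×2 = 12

[24, 22, 24, 34, 10, 12]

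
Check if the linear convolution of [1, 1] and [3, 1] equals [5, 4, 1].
Recompute linear convolution of [1, 1] and [3, 1]: y[0] = 1×3 = 3; y[1] = 1×1 + 1×3 = 4; y[2] = 1×1 = 1 → [3, 4, 1]. Compare to given [5, 4, 1]: they differ at index 0: given 5, correct 3, so answer: No

No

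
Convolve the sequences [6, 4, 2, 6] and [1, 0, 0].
y[0] = 6×1 = 6; y[1] = 6×0 + 4×1 = 4; y[2] = 6×0 + 4×0 + 2×1 = 2; y[3] = 4×0 + 2×0 + 6×1 = 6; y[4] = 2×0 + 6×0 = 0; y[5] = 6×0 = 0

[6, 4, 2, 6, 0, 0]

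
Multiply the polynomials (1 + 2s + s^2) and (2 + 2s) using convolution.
Ascending coefficients: a = [1, 2, 1], b = [2, 2]. c[0] = 1×2 = 2; c[1] = 1×2 + 2×2 = 6; c[2] = 2×2 + 1×2 = 6; c[3] = 1×2 = 2. Result coefficients: [2, 6, 6, 2] → 2 + 6s + 6s^2 + 2s^3

2 + 6s + 6s^2 + 2s^3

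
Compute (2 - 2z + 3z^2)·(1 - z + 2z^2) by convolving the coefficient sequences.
Ascending coefficients: a = [2, -2, 3], b = [1, -1, 2]. c[0] = 2×1 = 2; c[1] = 2×-1 + -2×1 = -4; c[2] = 2×2 + -2×-1 + 3×1 = 9; c[3] = -2×2 + 3×-1 = -7; c[4] = 3×2 = 6. Result coefficients: [2, -4, 9, -7, 6] → 2 - 4z + 9z^2 - 7z^3 + 6z^4

2 - 4z + 9z^2 - 7z^3 + 6z^4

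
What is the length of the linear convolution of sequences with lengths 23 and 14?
Linear/full convolution length: m + n - 1 = 23 + 14 - 1 = 36

36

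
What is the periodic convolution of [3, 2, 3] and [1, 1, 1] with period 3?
Use y[k] = Σ_j u[j]·v[(k-j) mod 3]. y[0] = 3×1 + 2×1 + 3×1 = 8; y[1] = 3×1 + 2×1 + 3×1 = 8; y[2] = 3×1 + 2×1 + 3×1 = 8. Result: [8, 8, 8]

[8, 8, 8]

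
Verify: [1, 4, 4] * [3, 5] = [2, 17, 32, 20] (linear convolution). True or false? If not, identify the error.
Recompute linear convolution of [1, 4, 4] and [3, 5]: y[0] = 1×3 = 3; y[1] = 1×5 + 4×3 = 17; y[2] = 4×5 + 4×3 = 32; y[3] = 4×5 = 20 → [3, 17, 32, 20]. Compare to given [2, 17, 32, 20]: they differ at index 0: given 2, correct 3, so answer: No

No. Error at index 0: given 2, correct 3.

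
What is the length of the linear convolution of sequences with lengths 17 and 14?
Linear/full convolution length: m + n - 1 = 17 + 14 - 1 = 30

30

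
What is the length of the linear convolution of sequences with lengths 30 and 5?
Linear/full convolution length: m + n - 1 = 30 + 5 - 1 = 34

34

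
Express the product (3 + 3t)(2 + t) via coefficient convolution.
Ascending coefficients: a = [3, 3], b = [2, 1]. c[0] = 3×2 = 6; c[1] = 3×1 + 3×2 = 9; c[2] = 3×1 = 3. Result coefficients: [6, 9, 3] → 6 + 9t + 3t^2

6 + 9t + 3t^2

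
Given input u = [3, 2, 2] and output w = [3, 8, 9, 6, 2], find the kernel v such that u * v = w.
Output length 5 = len(u) + len(v) - 1 ⇒ len(v) = 3. Solve v forward using v[k] = (w[k] - Σ_{i≥1} u[i]·v[k-i]) / u[0]: v[0] = w[0] / u[0] = 3 / 3 = 1; v[1] = (w[1] - 2×1) / u[0] = (8 - 2×1) / 3 = 2; v[2] = (w[2] - 2×2 - 2×1) / u[0] = (9 - 2×2 - 2×1) / 3 = 1. So v = [1, 2, 1]. Forward-check [3, 2, 2] * [1, 2, 1]: w[0] = 3×1 = 3; w[1] = 3×2 + 2×1 = 8; w[2] = 3×1 + 2×2 + 2×1 = 9; w[3] = 2×1 + 2×2 = 6; w[4] = 2×1 = 2 → [3, 8, 9, 6, 2] ✓

[1, 2, 1]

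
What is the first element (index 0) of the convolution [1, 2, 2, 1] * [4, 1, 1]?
Use y[k] = Σ_i a[i]·b[k-i] at k=0. y[0] = 1×4 = 4

4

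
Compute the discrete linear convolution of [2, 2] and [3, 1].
y[0] = 2×3 = 6; y[1] = 2×1 + 2×3 = 8; y[2] = 2×1 = 2

[6, 8, 2]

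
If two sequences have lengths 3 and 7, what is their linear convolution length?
Linear/full convolution length: m + n - 1 = 3 + 7 - 1 = 9

9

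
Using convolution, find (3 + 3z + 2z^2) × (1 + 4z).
Ascending coefficients: a = [3, 3, 2], b = [1, 4]. c[0] = 3×1 = 3; c[1] = 3×4 + 3×1 = 15; c[2] = 3×4 + 2×1 = 14; c[3] = 2×4 = 8. Result coefficients: [3, 15, 14, 8] → 3 + 15z + 14z^2 + 8z^3

3 + 15z + 14z^2 + 8z^3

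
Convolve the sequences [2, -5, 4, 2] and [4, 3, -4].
y[0] = 2×4 = 8; y[1] = 2×3 + -5×4 = -14; y[2] = 2×-4 + -5×3 + 4×4 = -7; y[3] = -5×-4 + 4×3 + 2×4 = 40; y[4] = 4×-4 + 2×3 = -10; y[5] = 2×-4 = -8

[8, -14, -7, 40, -10, -8]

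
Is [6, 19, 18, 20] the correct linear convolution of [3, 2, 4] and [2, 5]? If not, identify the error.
Recompute linear convolution of [3, 2, 4] and [2, 5]: y[0] = 3×2 = 6; y[1] = 3×5 + 2×2 = 19; y[2] = 2×5 + 4×2 = 18; y[3] = 4×5 = 20 → [6, 19, 18, 20]. Given [6, 19, 18, 20] matches, so answer: Yes

Yes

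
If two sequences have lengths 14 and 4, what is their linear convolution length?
Linear/full convolution length: m + n - 1 = 14 + 4 - 1 = 17

17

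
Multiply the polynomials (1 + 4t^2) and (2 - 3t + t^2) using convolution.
Ascending coefficients: a = [1, 0, 4], b = [2, -3, 1]. c[0] = 1×2 = 2; c[1] = 1×-3 + 0×2 = -3; c[2] = 1×1 + 0×-3 + 4×2 = 9; c[3] = 0×1 + 4×-3 = -12; c[4] = 4×1 = 4. Result coefficients: [2, -3, 9, -12, 4] → 2 - 3t + 9t^2 - 12t^3 + 4t^4

2 - 3t + 9t^2 - 12t^3 + 4t^4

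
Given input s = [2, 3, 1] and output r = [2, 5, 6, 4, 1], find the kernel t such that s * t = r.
Output length 5 = len(s) + len(t) - 1 ⇒ len(t) = 3. Solve t forward using t[k] = (r[k] - Σ_{i≥1} s[i]·t[k-i]) / s[0]: t[0] = r[0] / s[0] = 2 / 2 = 1; t[1] = (r[1] - 3×1) / s[0] = (5 - 3×1) / 2 = 1; t[2] = (r[2] - 3×1 - 1×1) / s[0] = (6 - 3×1 - 1×1) / 2 = 1. So t = [1, 1, 1]. Forward-check [2, 3, 1] * [1, 1, 1]: r[0] = 2×1 = 2; r[1] = 2×1 + 3×1 = 5; r[2] = 2×1 + 3×1 + 1×1 = 6; r[3] = 3×1 + 1×1 = 4; r[4] = 1×1 = 1 → [2, 5, 6, 4, 1] ✓

[1, 1, 1]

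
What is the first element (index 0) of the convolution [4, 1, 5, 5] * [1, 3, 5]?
Use y[k] = Σ_i a[i]·b[k-i] at k=0. y[0] = 4×1 = 4

4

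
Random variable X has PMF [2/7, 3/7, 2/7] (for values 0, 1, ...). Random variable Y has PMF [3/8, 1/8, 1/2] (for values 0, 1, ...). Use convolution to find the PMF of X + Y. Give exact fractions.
P(X+Y=k) = Σ_i P(X=i)·P(Y=k-i) — a convolution of [2/7, 3/7, 2/7] and [3/8, 1/8, 1/2]. P(X+Y=0) = (2/7)×(3/8) = 3/28; P(X+Y=1) = (2/7)×(1/8) + (3/7)×(3/8) = 1/28 + 9/56 = 11/56; P(X+Y=2) = (2/7)×(1/2) + (3/7)×(1/8) + (2/7)×(3/8) = 1/7 + 3/56 + 3/28 = 17/56; P(X+Y=3) = (3/7)×(1/2) + (2/7)×(1/8) = 3/14 + 1/28 = 1/4; P(X+Y=4) = (2/7)×(1/2) = 1/7. PMF: [3/28, 11/56, 17/56, 1/4, 1/7] (sums to 1 ✓)

[3/28, 11/56, 17/56, 1/4, 1/7]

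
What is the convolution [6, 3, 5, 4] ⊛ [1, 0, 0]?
y[0] = 6×1 = 6; y[1] = 6×0 + 3×1 = 3; y[2] = 6×0 + 3×0 + 5×1 = 5; y[3] = 3×0 + 5×0 + 4×1 = 4; y[4] = 5×0 + 4×0 = 0; y[5] = 4×0 = 0

[6, 3, 5, 4, 0, 0]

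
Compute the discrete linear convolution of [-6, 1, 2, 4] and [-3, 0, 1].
y[0] = -6×-3 = 18; y[1] = -6×0 + 1×-3 = -3; y[2] = -6×1 + 1×0 + 2×-3 = -12; y[3] = 1×1 + 2×0 + 4×-3 = -11; y[4] = 2×1 + 4×0 = 2; y[5] = 4×1 = 4

[18, -3, -12, -11, 2, 4]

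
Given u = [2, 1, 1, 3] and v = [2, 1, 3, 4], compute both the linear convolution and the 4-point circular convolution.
Linear: y_lin[0] = 2×2 = 4; y_lin[1] = 2×1 + 1×2 = 4; y_lin[2] = 2×3 + 1×1 + 1×2 = 9; y_lin[3] = 2×4 + 1×3 + 1×1 + 3×2 = 18; y_lin[4] = 1×4 + 1×3 + 3×1 = 10; y_lin[5] = 1×4 + 3×3 = 13; y_lin[6] = 3×4 = 12 → [4, 4, 9, 18, 10, 13, 12]. Circular (length 4): y[0] = 2×2 + 1×4 + 1×3 + 3×1 = 14; y[1] = 2×1 + 1×2 + 1×4 + 3×3 = 17; y[2] = 2×3 + 1×1 + 1×2 + 3×4 = 21; y[3] = 2×4 + 1×3 + 1×1 + 3×2 = 18 → [14, 17, 21, 18]

Linear: [4, 4, 9, 18, 10, 13, 12], Circular: [14, 17, 21, 18]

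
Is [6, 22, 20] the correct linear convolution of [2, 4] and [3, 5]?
Recompute linear convolution of [2, 4] and [3, 5]: y[0] = 2×3 = 6; y[1] = 2×5 + 4×3 = 22; y[2] = 4×5 = 20 → [6, 22, 20]. Given [6, 22, 20] matches, so answer: Yes

Yes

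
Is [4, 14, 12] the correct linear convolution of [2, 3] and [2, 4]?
Recompute linear convolution of [2, 3] and [2, 4]: y[0] = 2×2 = 4; y[1] = 2×4 + 3×2 = 14; y[2] = 3×4 = 12 → [4, 14, 12]. Given [4, 14, 12] matches, so answer: Yes

Yes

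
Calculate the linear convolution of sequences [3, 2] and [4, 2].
y[0] = 3×4 = 12; y[1] = 3×2 + 2×4 = 14; y[2] = 2×2 = 4

[12, 14, 4]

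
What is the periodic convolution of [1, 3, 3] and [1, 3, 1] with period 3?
Use y[k] = Σ_j u[j]·v[(k-j) mod 3]. y[0] = 1×1 + 3×1 + 3×3 = 13; y[1] = 1×3 + 3×1 + 3×1 = 9; y[2] = 1×1 + 3×3 + 3×1 = 13. Result: [13, 9, 13]

[13, 9, 13]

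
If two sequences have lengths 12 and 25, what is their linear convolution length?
Linear/full convolution length: m + n - 1 = 12 + 25 - 1 = 36

36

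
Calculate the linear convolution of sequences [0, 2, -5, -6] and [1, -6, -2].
y[0] = 0×1 = 0; y[1] = 0×-6 + 2×1 = 2; y[2] = 0×-2 + 2×-6 + -5×1 = -17; y[3] = 2×-2 + -5×-6 + -6×1 = 20; y[4] = -5×-2 + -6×-6 = 46; y[5] = -6×-2 = 12

[0, 2, -17, 20, 46, 12]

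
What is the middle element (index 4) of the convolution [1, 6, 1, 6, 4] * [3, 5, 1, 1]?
Use y[k] = Σ_i a[i]·b[k-i] at k=4. y[4] = 6×1 + 1×1 + 6×5 + 4×3 = 49

49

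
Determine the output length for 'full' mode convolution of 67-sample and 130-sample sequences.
Linear/full convolution length: m + n - 1 = 67 + 130 - 1 = 196

196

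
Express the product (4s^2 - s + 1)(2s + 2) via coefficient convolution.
Ascending coefficients: a = [1, -1, 4], b = [2, 2]. c[0] = 1×2 = 2; c[1] = 1×2 + -1×2 = 0; c[2] = -1×2 + 4×2 = 6; c[3] = 4×2 = 8. Result coefficients: [2, 0, 6, 8] → 8s^3 + 6s^2 + 2

8s^3 + 6s^2 + 2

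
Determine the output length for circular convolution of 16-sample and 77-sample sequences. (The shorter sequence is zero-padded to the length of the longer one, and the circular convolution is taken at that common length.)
Circular convolution (zero-padding the shorter input) has length max(m, n) = max(16, 77) = 77

77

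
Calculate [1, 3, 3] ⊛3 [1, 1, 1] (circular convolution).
Use y[k] = Σ_j u[j]·v[(k-j) mod 3]. y[0] = 1×1 + 3×1 + 3×1 = 7; y[1] = 1×1 + 3×1 + 3×1 = 7; y[2] = 1×1 + 3×1 + 3×1 = 7. Result: [7, 7, 7]

[7, 7, 7]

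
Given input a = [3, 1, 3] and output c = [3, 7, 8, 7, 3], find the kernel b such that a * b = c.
Output length 5 = len(a) + len(b) - 1 ⇒ len(b) = 3. Solve b forward using b[k] = (c[k] - Σ_{i≥1} a[i]·b[k-i]) / a[0]: b[0] = c[0] / a[0] = 3 / 3 = 1; b[1] = (c[1] - 1×1) / a[0] = (7 - 1×1) / 3 = 2; b[2] = (c[2] - 1×2 - 3×1) / a[0] = (8 - 1×2 - 3×1) / 3 = 1. So b = [1, 2, 1]. Forward-check [3, 1, 3] * [1, 2, 1]: c[0] = 3×1 = 3; c[1] = 3×2 + 1×1 = 7; c[2] = 3×1 + 1×2 + 3×1 = 8; c[3] = 1×1 + 3×2 = 7; c[4] = 3×1 = 3 → [3, 7, 8, 7, 3] ✓

[1, 2, 1]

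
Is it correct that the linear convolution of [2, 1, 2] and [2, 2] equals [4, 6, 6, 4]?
Recompute linear convolution of [2, 1, 2] and [2, 2]: y[0] = 2×2 = 4; y[1] = 2×2 + 1×2 = 6; y[2] = 1×2 + 2×2 = 6; y[3] = 2×2 = 4 → [4, 6, 6, 4]. Given [4, 6, 6, 4] matches, so answer: Yes

Yes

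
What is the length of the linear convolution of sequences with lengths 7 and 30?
Linear/full convolution length: m + n - 1 = 7 + 30 - 1 = 36

36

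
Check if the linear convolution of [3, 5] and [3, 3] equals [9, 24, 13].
Recompute linear convolution of [3, 5] and [3, 3]: y[0] = 3×3 = 9; y[1] = 3×3 + 5×3 = 24; y[2] = 5×3 = 15 → [9, 24, 15]. Compare to given [9, 24, 13]: they differ at index 2: given 13, correct 15, so answer: No

No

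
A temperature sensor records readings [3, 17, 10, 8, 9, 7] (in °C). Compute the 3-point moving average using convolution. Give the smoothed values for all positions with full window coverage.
3-point moving average kernel = [1, 1, 1]. Apply in 'valid' mode (full window coverage): avg[0] = (3 + 17 + 10) / 3 = 10.0; avg[1] = (17 + 10 + 8) / 3 = 11.67; avg[2] = (10 + 8 + 9) / 3 = 9.0; avg[3] = (8 + 9 + 7) / 3 = 8.0. Smoothed values: [10.0, 11.67, 9.0, 8.0]

[10.0, 11.67, 9.0, 8.0]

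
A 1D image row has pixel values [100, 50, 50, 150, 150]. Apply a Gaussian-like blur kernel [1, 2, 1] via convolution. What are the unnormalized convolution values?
Convolve image row [100, 50, 50, 150, 150] with kernel [1, 2, 1]: y[0] = 100×1 = 100; y[1] = 100×2 + 50×1 = 250; y[2] = 100×1 + 50×2 + 50×1 = 250; y[3] = 50×1 + 50×2 + 150×1 = 300; y[4] = 50×1 + 150×2 + 150×1 = 500; y[5] = 150×1 + 150×2 = 450; y[6] = 150×1 = 150 → [100, 250, 250, 300, 500, 450, 150]. Normalization factor = sum(kernel) = 4.

[100, 250, 250, 300, 500, 450, 150]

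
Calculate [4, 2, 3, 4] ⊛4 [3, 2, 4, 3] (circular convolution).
Use y[k] = Σ_j x[j]·h[(k-j) mod 4]. y[0] = 4×3 + 2×3 + 3×4 + 4×2 = 38; y[1] = 4×2 + 2×3 + 3×3 + 4×4 = 39; y[2] = 4×4 + 2×2 + 3×3 + 4×3 = 41; y[3] = 4×3 + 2×4 + 3×2 + 4×3 = 38. Result: [38, 39, 41, 38]

[38, 39, 41, 38]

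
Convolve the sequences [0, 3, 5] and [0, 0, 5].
y[0] = 0×0 = 0; y[1] = 0×0 + 3×0 = 0; y[2] = 0×5 + 3×0 + 5×0 = 0; y[3] = 3×5 + 5×0 = 15; y[4] = 5×5 = 25

[0, 0, 0, 15, 25]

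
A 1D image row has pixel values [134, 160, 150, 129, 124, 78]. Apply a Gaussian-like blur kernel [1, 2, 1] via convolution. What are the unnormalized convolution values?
Convolve image row [134, 160, 150, 129, 124, 78] with kernel [1, 2, 1]: y[0] = 134×1 = 134; y[1] = 134×2 + 160×1 = 428; y[2] = 134×1 + 160×2 + 150×1 = 604; y[3] = 160×1 + 150×2 + 129×1 = 589; y[4] = 150×1 + 129×2 + 124×1 = 532; y[5] = 129×1 + 124×2 + 78×1 = 455; y[6] = 124×1 + 78×2 = 280; y[7] = 78×1 = 78 → [134, 428, 604, 589, 532, 455, 280, 78]. Normalization factor = sum(kernel) = 4.

[134, 428, 604, 589, 532, 455, 280, 78]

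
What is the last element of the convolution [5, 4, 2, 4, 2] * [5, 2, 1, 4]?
Use y[k] = Σ_i a[i]·b[k-i] at k=7. y[7] = 2×4 = 8

8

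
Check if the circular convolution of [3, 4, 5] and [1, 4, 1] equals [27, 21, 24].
Recompute circular convolution of [3, 4, 5] and [1, 4, 1]: y[0] = 3×1 + 4×1 + 5×4 = 27; y[1] = 3×4 + 4×1 + 5×1 = 21; y[2] = 3×1 + 4×4 + 5×1 = 24 → [27, 21, 24]. Given [27, 21, 24] matches, so answer: Yes

Yes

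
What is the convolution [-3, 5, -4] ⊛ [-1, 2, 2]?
y[0] = -3×-1 = 3; y[1] = -3×2 + 5×-1 = -11; y[2] = -3×2 + 5×2 + -4×-1 = 8; y[3] = 5×2 + -4×2 = 2; y[4] = -4×2 = -8

[3, -11, 8, 2, -8]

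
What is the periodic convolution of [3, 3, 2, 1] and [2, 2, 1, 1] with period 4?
Use y[k] = Σ_j s[j]·t[(k-j) mod 4]. y[0] = 3×2 + 3×1 + 2×1 + 1×2 = 13; y[1] = 3×2 + 3×2 + 2×1 + 1×1 = 15; y[2] = 3×1 + 3×2 + 2×2 + 1×1 = 14; y[3] = 3×1 + 3×1 + 2×2 + 1×2 = 12. Result: [13, 15, 14, 12]

[13, 15, 14, 12]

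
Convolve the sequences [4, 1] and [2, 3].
y[0] = 4×2 = 8; y[1] = 4×3 + 1×2 = 14; y[2] = 1×3 = 3

[8, 14, 3]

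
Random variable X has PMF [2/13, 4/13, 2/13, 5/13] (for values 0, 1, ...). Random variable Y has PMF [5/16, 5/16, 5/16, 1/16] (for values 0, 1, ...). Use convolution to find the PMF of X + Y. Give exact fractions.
P(X+Y=k) = Σ_i P(X=i)·P(Y=k-i) — a convolution of [2/13, 4/13, 2/13, 5/13] and [5/16, 5/16, 5/16, 1/16]. P(X+Y=0) = (2/13)×(5/16) = 5/104; P(X+Y=1) = (2/13)×(5/16) + (4/13)×(5/16) = 5/104 + 5/52 = 15/104; P(X+Y=2) = (2/13)×(5/16) + (4/13)×(5/16) + (2/13)×(5/16) = 5/104 + 5/52 + 5/104 = 5/26; P(X+Y=3) = (2/13)×(1/16) + (4/13)×(5/16) + (2/13)×(5/16) + (5/13)×(5/16) = 1/104 + 5/52 + 5/104 + 25/208 = 57/208; P(X+Y=4) = (4/13)×(1/16) + (2/13)×(5/16) + (5/13)×(5/16) = 1/52 + 5/104 + 25/208 = 3/16; P(X+Y=5) = (2/13)×(1/16) + (5/13)×(5/16) = 1/104 + 25/208 = 27/208; P(X+Y=6) = (5/13)×(1/16) = 5/208. PMF: [5/104, 15/104, 5/26, 57/208, 3/16, 27/208, 5/208] (sums to 1 ✓)

[5/104, 15/104, 5/26, 57/208, 3/16, 27/208, 5/208]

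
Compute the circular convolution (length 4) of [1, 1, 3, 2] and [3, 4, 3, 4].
Use y[k] = Σ_j a[j]·b[(k-j) mod 4]. y[0] = 1×3 + 1×4 + 3×3 + 2×4 = 24; y[1] = 1×4 + 1×3 + 3×4 + 2×3 = 25; y[2] = 1×3 + 1×4 + 3×3 + 2×4 = 24; y[3] = 1×4 + 1×3 + 3×4 + 2×3 = 25. Result: [24, 25, 24, 25]

[24, 25, 24, 25]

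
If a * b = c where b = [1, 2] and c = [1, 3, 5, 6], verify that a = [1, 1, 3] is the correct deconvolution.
Forward-compute [1, 1, 3] * [1, 2]: c[0] = 1×1 = 1; c[1] = 1×2 + 1×1 = 3; c[2] = 1×2 + 3×1 = 5; c[3] = 3×2 = 6 → [1, 3, 5, 6]. Matches given c = [1, 3, 5, 6], so verified.

Verified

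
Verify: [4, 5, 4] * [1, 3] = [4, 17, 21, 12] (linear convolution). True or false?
Recompute linear convolution of [4, 5, 4] and [1, 3]: y[0] = 4×1 = 4; y[1] = 4×3 + 5×1 = 17; y[2] = 5×3 + 4×1 = 19; y[3] = 4×3 = 12 → [4, 17, 19, 12]. Compare to given [4, 17, 21, 12]: they differ at index 2: given 21, correct 19, so answer: No

No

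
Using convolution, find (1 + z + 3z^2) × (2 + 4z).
Ascending coefficients: a = [1, 1, 3], b = [2, 4]. c[0] = 1×2 = 2; c[1] = 1×4 + 1×2 = 6; c[2] = 1×4 + 3×2 = 10; c[3] = 3×4 = 12. Result coefficients: [2, 6, 10, 12] → 2 + 6z + 10z^2 + 12z^3

2 + 6z + 10z^2 + 12z^3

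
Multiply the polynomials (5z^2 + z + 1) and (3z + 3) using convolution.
Ascending coefficients: a = [1, 1, 5], b = [3, 3]. c[0] = 1×3 = 3; c[1] = 1×3 + 1×3 = 6; c[2] = 1×3 + 5×3 = 18; c[3] = 5×3 = 15. Result coefficients: [3, 6, 18, 15] → 15z^3 + 18z^2 + 6z + 3

15z^3 + 18z^2 + 6z + 3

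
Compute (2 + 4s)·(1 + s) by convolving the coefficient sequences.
Ascending coefficients: a = [2, 4], b = [1, 1]. c[0] = 2×1 = 2; c[1] = 2×1 + 4×1 = 6; c[2] = 4×1 = 4. Result coefficients: [2, 6, 4] → 2 + 6s + 4s^2

2 + 6s + 4s^2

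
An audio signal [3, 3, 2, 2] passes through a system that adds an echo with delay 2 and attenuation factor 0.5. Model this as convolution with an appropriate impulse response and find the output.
Direct-path + delayed-attenuated-path model → impulse response h = [1, 0, 0.5] (1 at lag 0, 0.5 at lag 2). Output y[n] = x[n] + 0.5·x[n - 2] (with x[n] = 0 outside 0..3): y[0] = 3 + 0.5×0 = 3; y[1] = 3 + 0.5×0 = 3; y[2] = 2 + 0.5×3 = 3.5; y[3] = 2 + 0.5×3 = 3.5; y[4] = 0 + 0.5×2 = 1.0; y[5] = 0 + 0.5×2 = 1.0. So y = [3, 3, 3.5, 3.5, 1.0, 1.0]

[3, 3, 3.5, 3.5, 1.0, 1.0]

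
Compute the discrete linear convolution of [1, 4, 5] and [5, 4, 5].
y[0] = 1×5 = 5; y[1] = 1×4 + 4×5 = 24; y[2] = 1×5 + 4×4 + 5×5 = 46; y[3] = 4×5 + 5×4 = 40; y[4] = 5×5 = 25

[5, 24, 46, 40, 25]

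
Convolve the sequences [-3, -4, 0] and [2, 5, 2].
y[0] = -3×2 = -6; y[1] = -3×5 + -4×2 = -23; y[2] = -3×2 + -4×5 + 0×2 = -26; y[3] = -4×2 + 0×5 = -8; y[4] = 0×2 = 0

[-6, -23, -26, -8, 0]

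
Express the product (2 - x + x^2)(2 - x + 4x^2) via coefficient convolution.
Ascending coefficients: a = [2, -1, 1], b = [2, -1, 4]. c[0] = 2×2 = 4; c[1] = 2×-1 + -1×2 = -4; c[2] = 2×4 + -1×-1 + 1×2 = 11; c[3] = -1×4 + 1×-1 = -5; c[4] = 1×4 = 4. Result coefficients: [4, -4, 11, -5, 4] → 4 - 4x + 11x^2 - 5x^3 + 4x^4

4 - 4x + 11x^2 - 5x^3 + 4x^4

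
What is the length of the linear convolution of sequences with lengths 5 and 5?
Linear/full convolution length: m + n - 1 = 5 + 5 - 1 = 9

9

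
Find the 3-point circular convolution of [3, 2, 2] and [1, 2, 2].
Use y[k] = Σ_j x[j]·h[(k-j) mod 3]. y[0] = 3×1 + 2×2 + 2×2 = 11; y[1] = 3×2 + 2×1 + 2×2 = 12; y[2] = 3×2 + 2×2 + 2×1 = 12. Result: [11, 12, 12]

[11, 12, 12]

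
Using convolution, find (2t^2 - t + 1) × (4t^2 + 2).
Ascending coefficients: a = [1, -1, 2], b = [2, 0, 4]. c[0] = 1×2 = 2; c[1] = 1×0 + -1×2 = -2; c[2] = 1×4 + -1×0 + 2×2 = 8; c[3] = -1×4 + 2×0 = -4; c[4] = 2×4 = 8. Result coefficients: [2, -2, 8, -4, 8] → 8t^4 - 4t^3 + 8t^2 - 2t + 2

8t^4 - 4t^3 + 8t^2 - 2t + 2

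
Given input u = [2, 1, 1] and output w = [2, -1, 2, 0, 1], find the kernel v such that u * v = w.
Output length 5 = len(u) + len(v) - 1 ⇒ len(v) = 3. Solve v forward using v[k] = (w[k] - Σ_{i≥1} u[i]·v[k-i]) / u[0]: v[0] = w[0] / u[0] = 2 / 2 = 1; v[1] = (w[1] - 1×1) / u[0] = (-1 - 1×1) / 2 = -1; v[2] = (w[2] - 1×-1 - 1×1) / u[0] = (2 - 1×-1 - 1×1) / 2 = 1. So v = [1, -1, 1]. Forward-check [2, 1, 1] * [1, -1, 1]: w[0] = 2×1 = 2; w[1] = 2×-1 + 1×1 = -1; w[2] = 2×1 + 1×-1 + 1×1 = 2; w[3] = 1×1 + 1×-1 = 0; w[4] = 1×1 = 1 → [2, -1, 2, 0, 1] ✓

[1, -1, 1]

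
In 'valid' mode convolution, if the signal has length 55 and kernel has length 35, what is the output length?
'Valid' mode counts only positions where the kernel fully overlaps the signal: m - n + 1 = 55 - 35 + 1 = 21

21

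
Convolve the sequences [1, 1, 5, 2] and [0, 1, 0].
y[0] = 1×0 = 0; y[1] = 1×1 + 1×0 = 1; y[2] = 1×0 + 1×1 + 5×0 = 1; y[3] = 1×0 + 5×1 + 2×0 = 5; y[4] = 5×0 + 2×1 = 2; y[5] = 2×0 = 0

[0, 1, 1, 5, 2, 0]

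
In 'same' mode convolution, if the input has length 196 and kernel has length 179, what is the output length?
'Same' mode returns an output with the same length as the input: 196

196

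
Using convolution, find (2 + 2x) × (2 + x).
Ascending coefficients: a = [2, 2], b = [2, 1]. c[0] = 2×2 = 4; c[1] = 2×1 + 2×2 = 6; c[2] = 2×1 = 2. Result coefficients: [4, 6, 2] → 4 + 6x + 2x^2

4 + 6x + 2x^2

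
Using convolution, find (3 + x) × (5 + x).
Ascending coefficients: a = [3, 1], b = [5, 1]. c[0] = 3×5 = 15; c[1] = 3×1 + 1×5 = 8; c[2] = 1×1 = 1. Result coefficients: [15, 8, 1] → 15 + 8x + x^2

15 + 8x + x^2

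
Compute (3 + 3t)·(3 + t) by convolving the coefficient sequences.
Ascending coefficients: a = [3, 3], b = [3, 1]. c[0] = 3×3 = 9; c[1] = 3×1 + 3×3 = 12; c[2] = 3×1 = 3. Result coefficients: [9, 12, 3] → 9 + 12t + 3t^2

9 + 12t + 3t^2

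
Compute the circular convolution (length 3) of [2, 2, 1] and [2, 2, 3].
Use y[k] = Σ_j f[j]·g[(k-j) mod 3]. y[0] = 2×2 + 2×3 + 1×2 = 12; y[1] = 2×2 + 2×2 + 1×3 = 11; y[2] = 2×3 + 2×2 + 1×2 = 12. Result: [12, 11, 12]

[12, 11, 12]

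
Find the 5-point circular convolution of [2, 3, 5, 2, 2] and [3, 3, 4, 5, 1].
Use y[k] = Σ_j x[j]·h[(k-j) mod 5]. y[0] = 2×3 + 3×1 + 5×5 + 2×4 + 2×3 = 48; y[1] = 2×3 + 3×3 + 5×1 + 2×5 + 2×4 = 38; y[2] = 2×4 + 3×3 + 5×3 + 2×1 + 2×5 = 44; y[3] = 2×5 + 3×4 + 5×3 + 2×3 + 2×1 = 45; y[4] = 2×1 + 3×5 + 5×4 + 2×3 + 2×3 = 49. Result: [48, 38, 44, 45, 49]

[48, 38, 44, 45, 49]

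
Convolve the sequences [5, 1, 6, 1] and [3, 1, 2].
y[0] = 5×3 = 15; y[1] = 5×1 + 1×3 = 8; y[2] = 5×2 + 1×1 + 6×3 = 29; y[3] = 1×2 + 6×1 + 1×3 = 11; y[4] = 6×2 + 1×1 = 13; y[5] = 1×2 = 2

[15, 8, 29, 11, 13, 2]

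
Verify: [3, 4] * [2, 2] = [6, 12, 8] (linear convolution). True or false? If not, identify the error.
Recompute linear convolution of [3, 4] and [2, 2]: y[0] = 3×2 = 6; y[1] = 3×2 + 4×2 = 14; y[2] = 4×2 = 8 → [6, 14, 8]. Compare to given [6, 12, 8]: they differ at index 1: given 12, correct 14, so answer: No

No. Error at index 1: given 12, correct 14.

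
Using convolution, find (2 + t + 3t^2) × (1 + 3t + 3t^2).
Ascending coefficients: a = [2, 1, 3], b = [1, 3, 3]. c[0] = 2×1 = 2; c[1] = 2×3 + 1×1 = 7; c[2] = 2×3 + 1×3 + 3×1 = 12; c[3] = 1×3 + 3×3 = 12; c[4] = 3×3 = 9. Result coefficients: [2, 7, 12, 12, 9] → 2 + 7t + 12t^2 + 12t^3 + 9t^4

2 + 7t + 12t^2 + 12t^3 + 9t^4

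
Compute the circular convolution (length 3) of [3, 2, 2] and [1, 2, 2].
Use y[k] = Σ_j x[j]·h[(k-j) mod 3]. y[0] = 3×1 + 2×2 + 2×2 = 11; y[1] = 3×2 + 2×1 + 2×2 = 12; y[2] = 3×2 + 2×2 + 2×1 = 12. Result: [11, 12, 12]

[11, 12, 12]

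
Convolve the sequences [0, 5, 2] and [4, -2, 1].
y[0] = 0×4 = 0; y[1] = 0×-2 + 5×4 = 20; y[2] = 0×1 + 5×-2 + 2×4 = -2; y[3] = 5×1 + 2×-2 = 1; y[4] = 2×1 = 2

[0, 20, -2, 1, 2]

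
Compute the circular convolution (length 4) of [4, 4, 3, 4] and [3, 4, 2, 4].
Use y[k] = Σ_j a[j]·b[(k-j) mod 4]. y[0] = 4×3 + 4×4 + 3×2 + 4×4 = 50; y[1] = 4×4 + 4×3 + 3×4 + 4×2 = 48; y[2] = 4×2 + 4×4 + 3×3 + 4×4 = 49; y[3] = 4×4 + 4×2 + 3×4 + 4×3 = 48. Result: [50, 48, 49, 48]

[50, 48, 49, 48]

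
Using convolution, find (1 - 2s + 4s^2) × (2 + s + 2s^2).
Ascending coefficients: a = [1, -2, 4], b = [2, 1, 2]. c[0] = 1×2 = 2; c[1] = 1×1 + -2×2 = -3; c[2] = 1×2 + -2×1 + 4×2 = 8; c[3] = -2×2 + 4×1 = 0; c[4] = 4×2 = 8. Result coefficients: [2, -3, 8, 0, 8] → 2 - 3s + 8s^2 + 8s^4

2 - 3s + 8s^2 + 8s^4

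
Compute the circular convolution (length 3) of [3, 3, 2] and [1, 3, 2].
Use y[k] = Σ_j x[j]·h[(k-j) mod 3]. y[0] = 3×1 + 3×2 + 2×3 = 15; y[1] = 3×3 + 3×1 + 2×2 = 16; y[2] = 3×2 + 3×3 + 2×1 = 17. Result: [15, 16, 17]

[15, 16, 17]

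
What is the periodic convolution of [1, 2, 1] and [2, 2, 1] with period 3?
Use y[k] = Σ_j x[j]·h[(k-j) mod 3]. y[0] = 1×2 + 2×1 + 1×2 = 6; y[1] = 1×2 + 2×2 + 1×1 = 7; y[2] = 1×1 + 2×2 + 1×2 = 7. Result: [6, 7, 7]

[6, 7, 7]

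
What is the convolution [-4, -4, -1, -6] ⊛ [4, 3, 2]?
y[0] = -4×4 = -16; y[1] = -4×3 + -4×4 = -28; y[2] = -4×2 + -4×3 + -1×4 = -24; y[3] = -4×2 + -1×3 + -6×4 = -35; y[4] = -1×2 + -6×3 = -20; y[5] = -6×2 = -12

[-16, -28, -24, -35, -20, -12]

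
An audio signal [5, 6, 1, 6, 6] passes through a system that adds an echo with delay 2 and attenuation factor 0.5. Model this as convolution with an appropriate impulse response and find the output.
Direct-path + delayed-attenuated-path model → impulse response h = [1, 0, 0.5] (1 at lag 0, 0.5 at lag 2). Output y[n] = x[n] + 0.5·x[n - 2] (with x[n] = 0 outside 0..4): y[0] = 5 + 0.5×0 = 5; y[1] = 6 + 0.5×0 = 6; y[2] = 1 + 0.5×5 = 3.5; y[3] = 6 + 0.5×6 = 9.0; y[4] = 6 + 0.5×1 = 6.5; y[5] = 0 + 0.5×6 = 3.0; y[6] = 0 + 0.5×6 = 3.0. So y = [5, 6, 3.5, 9.0, 6.5, 3.0, 3.0]

[5, 6, 3.5, 9.0, 6.5, 3.0, 3.0]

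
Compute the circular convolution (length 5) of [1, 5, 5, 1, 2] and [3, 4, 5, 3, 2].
Use y[k] = Σ_j a[j]·b[(k-j) mod 5]. y[0] = 1×3 + 5×2 + 5×3 + 1×5 + 2×4 = 41; y[1] = 1×4 + 5×3 + 5×2 + 1×3 + 2×5 = 42; y[2] = 1×5 + 5×4 + 5×3 + 1×2 + 2×3 = 48; y[3] = 1×3 + 5×5 + 5×4 + 1×3 + 2×2 = 55; y[4] = 1×2 + 5×3 + 5×5 + 1×4 + 2×3 = 52. Result: [41, 42, 48, 55, 52]

[41, 42, 48, 55, 52]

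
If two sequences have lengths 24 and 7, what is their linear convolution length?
Linear/full convolution length: m + n - 1 = 24 + 7 - 1 = 30

30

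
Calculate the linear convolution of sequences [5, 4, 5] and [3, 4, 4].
y[0] = 5×3 = 15; y[1] = 5×4 + 4×3 = 32; y[2] = 5×4 + 4×4 + 5×3 = 51; y[3] = 4×4 + 5×4 = 36; y[4] = 5×4 = 20

[15, 32, 51, 36, 20]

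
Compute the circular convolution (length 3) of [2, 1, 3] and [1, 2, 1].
Use y[k] = Σ_j a[j]·b[(k-j) mod 3]. y[0] = 2×1 + 1×1 + 3×2 = 9; y[1] = 2×2 + 1×1 + 3×1 = 8; y[2] = 2×1 + 1×2 + 3×1 = 7. Result: [9, 8, 7]

[9, 8, 7]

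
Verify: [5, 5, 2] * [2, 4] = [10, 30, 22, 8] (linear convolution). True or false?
Recompute linear convolution of [5, 5, 2] and [2, 4]: y[0] = 5×2 = 10; y[1] = 5×4 + 5×2 = 30; y[2] = 5×4 + 2×2 = 24; y[3] = 2×4 = 8 → [10, 30, 24, 8]. Compare to given [10, 30, 22, 8]: they differ at index 2: given 22, correct 24, so answer: No

No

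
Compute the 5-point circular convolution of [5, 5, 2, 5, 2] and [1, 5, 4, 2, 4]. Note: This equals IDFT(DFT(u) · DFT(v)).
Either evaluate y[k] = Σ_j u[j]·v[(k-j) mod 5] directly, or use IDFT(DFT(u) · DFT(v)). y[0] = 5×1 + 5×4 + 2×2 + 5×4 + 2×5 = 59; y[1] = 5×5 + 5×1 + 2×4 + 5×2 + 2×4 = 56; y[2] = 5×4 + 5×5 + 2×1 + 5×4 + 2×2 = 71; y[3] = 5×2 + 5×4 + 2×5 + 5×1 + 2×4 = 53; y[4] = 5×4 + 5×2 + 2×4 + 5×5 + 2×1 = 65. Result: [59, 56, 71, 53, 65]

[59, 56, 71, 53, 65]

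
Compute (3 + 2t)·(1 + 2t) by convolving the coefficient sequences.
Ascending coefficients: a = [3, 2], b = [1, 2]. c[0] = 3×1 = 3; c[1] = 3×2 + 2×1 = 8; c[2] = 2×2 = 4. Result coefficients: [3, 8, 4] → 3 + 8t + 4t^2

3 + 8t + 4t^2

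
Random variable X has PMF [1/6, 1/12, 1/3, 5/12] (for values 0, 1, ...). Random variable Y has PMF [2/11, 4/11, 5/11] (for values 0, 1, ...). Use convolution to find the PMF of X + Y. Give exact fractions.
P(X+Y=k) = Σ_i P(X=i)·P(Y=k-i) — a convolution of [1/6, 1/12, 1/3, 5/12] and [2/11, 4/11, 5/11]. P(X+Y=0) = (1/6)×(2/11) = 1/33; P(X+Y=1) = (1/6)×(4/11) + (1/12)×(2/11) = 2/33 + 1/66 = 5/66; P(X+Y=2) = (1/6)×(5/11) + (1/12)×(4/11) + (1/3)×(2/11) = 5/66 + 1/33 + 2/33 = 1/6; P(X+Y=3) = (1/12)×(5/11) + (1/3)×(4/11) + (5/12)×(2/11) = 5/132 + 4/33 + 5/66 = 31/132; P(X+Y=4) = (1/3)×(5/11) + (5/12)×(4/11) = 5/33 + 5/33 = 10/33; P(X+Y=5) = (5/12)×(5/11) = 25/132. PMF: [1/33, 5/66, 1/6, 31/132, 10/33, 25/132] (sums to 1 ✓)

[1/33, 5/66, 1/6, 31/132, 10/33, 25/132]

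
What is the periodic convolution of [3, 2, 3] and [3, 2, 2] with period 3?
Use y[k] = Σ_j a[j]·b[(k-j) mod 3]. y[0] = 3×3 + 2×2 + 3×2 = 19; y[1] = 3×2 + 2×3 + 3×2 = 18; y[2] = 3×2 + 2×2 + 3×3 = 19. Result: [19, 18, 19]

[19, 18, 19]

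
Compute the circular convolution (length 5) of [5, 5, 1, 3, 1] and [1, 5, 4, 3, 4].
Use y[k] = Σ_j a[j]·b[(k-j) mod 5]. y[0] = 5×1 + 5×4 + 1×3 + 3×4 + 1×5 = 45; y[1] = 5×5 + 5×1 + 1×4 + 3×3 + 1×4 = 47; y[2] = 5×4 + 5×5 + 1×1 + 3×4 + 1×3 = 61; y[3] = 5×3 + 5×4 + 1×5 + 3×1 + 1×4 = 47; y[4] = 5×4 + 5×3 + 1×4 + 3×5 + 1×1 = 55. Result: [45, 47, 61, 47, 55]

[45, 47, 61, 47, 55]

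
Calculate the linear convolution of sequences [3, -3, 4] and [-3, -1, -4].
y[0] = 3×-3 = -9; y[1] = 3×-1 + -3×-3 = 6; y[2] = 3×-4 + -3×-1 + 4×-3 = -21; y[3] = -3×-4 + 4×-1 = 8; y[4] = 4×-4 = -16

[-9, 6, -21, 8, -16]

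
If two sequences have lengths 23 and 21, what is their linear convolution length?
Linear/full convolution length: m + n - 1 = 23 + 21 - 1 = 43

43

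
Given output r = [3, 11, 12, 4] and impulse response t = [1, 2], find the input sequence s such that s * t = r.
Deconvolve r=[3, 11, 12, 4] by t=[1, 2]. Since t[0]=1, solve forward: s[0] = r[0] / 1 = 3; s[1] = (r[1] - 3×2) / 1 = 5; s[2] = (r[2] - 5×2) / 1 = 2. So s = [3, 5, 2]. Check by forward convolution: r[0] = 3×1 = 3; r[1] = 3×2 + 5×1 = 11; r[2] = 5×2 + 2×1 = 12; r[3] = 2×2 = 4

[3, 5, 2]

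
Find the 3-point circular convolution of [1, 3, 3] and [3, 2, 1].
Use y[k] = Σ_j x[j]·h[(k-j) mod 3]. y[0] = 1×3 + 3×1 + 3×2 = 12; y[1] = 1×2 + 3×3 + 3×1 = 14; y[2] = 1×1 + 3×2 + 3×3 = 16. Result: [12, 14, 16]

[12, 14, 16]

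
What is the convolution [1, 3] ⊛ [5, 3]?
y[0] = 1×5 = 5; y[1] = 1×3 + 3×5 = 18; y[2] = 3×3 = 9

[5, 18, 9]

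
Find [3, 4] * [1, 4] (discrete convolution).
y[0] = 3×1 = 3; y[1] = 3×4 + 4×1 = 16; y[2] = 4×4 = 16

[3, 16, 16]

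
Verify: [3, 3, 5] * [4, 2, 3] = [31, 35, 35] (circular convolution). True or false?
Recompute circular convolution of [3, 3, 5] and [4, 2, 3]: y[0] = 3×4 + 3×3 + 5×2 = 31; y[1] = 3×2 + 3×4 + 5×3 = 33; y[2] = 3×3 + 3×2 + 5×4 = 35 → [31, 33, 35]. Compare to given [31, 35, 35]: they differ at index 1: given 35, correct 33, so answer: No

No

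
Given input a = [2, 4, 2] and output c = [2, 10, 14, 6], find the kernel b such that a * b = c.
Output length 4 = len(a) + len(b) - 1 ⇒ len(b) = 2. Solve b forward using b[k] = (c[k] - Σ_{i≥1} a[i]·b[k-i]) / a[0]: b[0] = c[0] / a[0] = 2 / 2 = 1; b[1] = (c[1] - 4×1) / a[0] = (10 - 4×1) / 2 = 3. So b = [1, 3]. Forward-check [2, 4, 2] * [1, 3]: c[0] = 2×1 = 2; c[1] = 2×3 + 4×1 = 10; c[2] = 4×3 + 2×1 = 14; c[3] = 2×3 = 6 → [2, 10, 14, 6] ✓

[1, 3]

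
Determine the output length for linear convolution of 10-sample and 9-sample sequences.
Linear/full convolution length: m + n - 1 = 10 + 9 - 1 = 18

18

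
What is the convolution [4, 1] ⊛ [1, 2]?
y[0] = 4×1 = 4; y[1] = 4×2 + 1×1 = 9; y[2] = 1×2 = 2

[4, 9, 2]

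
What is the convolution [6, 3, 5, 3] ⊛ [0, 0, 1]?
y[0] = 6×0 = 0; y[1] = 6×0 + 3×0 = 0; y[2] = 6×1 + 3×0 + 5×0 = 6; y[3] = 3×1 + 5×0 + 3×0 = 3; y[4] = 5×1 + 3×0 = 5; y[5] = 3×1 = 3

[0, 0, 6, 3, 5, 3]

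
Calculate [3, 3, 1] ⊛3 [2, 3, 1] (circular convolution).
Use y[k] = Σ_j a[j]·b[(k-j) mod 3]. y[0] = 3×2 + 3×1 + 1×3 = 12; y[1] = 3×3 + 3×2 + 1×1 = 16; y[2] = 3×1 + 3×3 + 1×2 = 14. Result: [12, 16, 14]

[12, 16, 14]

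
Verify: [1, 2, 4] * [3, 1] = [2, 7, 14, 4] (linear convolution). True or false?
Recompute linear convolution of [1, 2, 4] and [3, 1]: y[0] = 1×3 = 3; y[1] = 1×1 + 2×3 = 7; y[2] = 2×1 + 4×3 = 14; y[3] = 4×1 = 4 → [3, 7, 14, 4]. Compare to given [2, 7, 14, 4]: they differ at index 0: given 2, correct 3, so answer: No

No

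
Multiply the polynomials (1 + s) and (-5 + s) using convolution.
Ascending coefficients: a = [1, 1], b = [-5, 1]. c[0] = 1×-5 = -5; c[1] = 1×1 + 1×-5 = -4; c[2] = 1×1 = 1. Result coefficients: [-5, -4, 1] → -5 - 4s + s^2

-5 - 4s + s^2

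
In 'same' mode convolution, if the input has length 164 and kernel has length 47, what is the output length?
'Same' mode returns an output with the same length as the input: 164

164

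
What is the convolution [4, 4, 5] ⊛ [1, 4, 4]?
y[0] = 4×1 = 4; y[1] = 4×4 + 4×1 = 20; y[2] = 4×4 + 4×4 + 5×1 = 37; y[3] = 4×4 + 5×4 = 36; y[4] = 5×4 = 20

[4, 20, 37, 36, 20]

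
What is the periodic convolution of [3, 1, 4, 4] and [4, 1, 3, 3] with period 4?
Use y[k] = Σ_j x[j]·h[(k-j) mod 4]. y[0] = 3×4 + 1×3 + 4×3 + 4×1 = 31; y[1] = 3×1 + 1×4 + 4×3 + 4×3 = 31; y[2] = 3×3 + 1×1 + 4×4 + 4×3 = 38; y[3] = 3×3 + 1×3 + 4×1 + 4×4 = 32. Result: [31, 31, 38, 32]

[31, 31, 38, 32]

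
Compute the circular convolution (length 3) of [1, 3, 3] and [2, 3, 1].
Use y[k] = Σ_j x[j]·h[(k-j) mod 3]. y[0] = 1×2 + 3×1 + 3×3 = 14; y[1] = 1×3 + 3×2 + 3×1 = 12; y[2] = 1×1 + 3×3 + 3×2 = 16. Result: [14, 12, 16]

[14, 12, 16]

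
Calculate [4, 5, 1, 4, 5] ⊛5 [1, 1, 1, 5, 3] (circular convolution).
Use y[k] = Σ_j x[j]·h[(k-j) mod 5]. y[0] = 4×1 + 5×3 + 1×5 + 4×1 + 5×1 = 33; y[1] = 4×1 + 5×1 + 1×3 + 4×5 + 5×1 = 37; y[2] = 4×1 + 5×1 + 1×1 + 4×3 + 5×5 = 47; y[3] = 4×5 + 5×1 + 1×1 + 4×1 + 5×3 = 45; y[4] = 4×3 + 5×5 + 1×1 + 4×1 + 5×1 = 47. Result: [33, 37, 47, 45, 47]

[33, 37, 47, 45, 47]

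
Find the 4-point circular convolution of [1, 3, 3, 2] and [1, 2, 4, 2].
Use y[k] = Σ_j u[j]·v[(k-j) mod 4]. y[0] = 1×1 + 3×2 + 3×4 + 2×2 = 23; y[1] = 1×2 + 3×1 + 3×2 + 2×4 = 19; y[2] = 1×4 + 3×2 + 3×1 + 2×2 = 17; y[3] = 1×2 + 3×4 + 3×2 + 2×1 = 22. Result: [23, 19, 17, 22]

[23, 19, 17, 22]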